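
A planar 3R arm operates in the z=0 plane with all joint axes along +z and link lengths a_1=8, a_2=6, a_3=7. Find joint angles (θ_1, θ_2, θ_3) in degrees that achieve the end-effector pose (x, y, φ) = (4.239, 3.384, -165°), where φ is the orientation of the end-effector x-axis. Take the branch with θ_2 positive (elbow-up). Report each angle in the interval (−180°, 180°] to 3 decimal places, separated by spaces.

wrist centre = target − a_3·(cos φ, sin φ) = (11.0005, 5.1957)
cos θ_2 = (148.0062−8²−6²)/(2·8·6) = 0.5001; θ_2 = 59.9957° (elbow-up)
β = atan2(5.1957,11.0005) = 25.2822°; ψ = atan2(5.1959,11.0004) = 25.2833°
θ_1 = β − ψ = -0.0010°
θ_3 = φ − θ_1 − θ_2 = 135.0053° (wrapped to (-180°,180°])

-0.001 59.996 135.005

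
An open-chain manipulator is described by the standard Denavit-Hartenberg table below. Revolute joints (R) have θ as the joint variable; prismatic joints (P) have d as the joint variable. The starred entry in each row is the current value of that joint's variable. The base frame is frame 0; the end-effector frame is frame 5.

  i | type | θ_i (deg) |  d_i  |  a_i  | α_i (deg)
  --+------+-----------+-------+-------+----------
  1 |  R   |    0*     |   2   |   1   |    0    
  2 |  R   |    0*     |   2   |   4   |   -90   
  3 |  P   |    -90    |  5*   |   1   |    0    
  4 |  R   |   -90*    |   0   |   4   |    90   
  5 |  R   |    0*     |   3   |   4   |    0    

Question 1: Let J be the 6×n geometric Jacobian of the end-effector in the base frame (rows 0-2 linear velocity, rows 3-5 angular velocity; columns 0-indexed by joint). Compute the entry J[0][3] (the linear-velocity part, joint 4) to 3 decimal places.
axis z_3 = (0.0000,1.0000,0.0000); lever o_n−o_3 = (-8.0000,0.0000,-3.0000)
cross product → J_v[:, 3] = (-3.0000,-0.0000,8.0000)
J_ω[:, 3] = z_3
entry J[0][3] = -3.0000

-3.000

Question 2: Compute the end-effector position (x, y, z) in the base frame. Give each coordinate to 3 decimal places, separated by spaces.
after link 1: o_1 = (1.0000, 0.0000, 2.0000)
after link 2: o_2 = (5.0000, 0.0000, 4.0000)
after link 3: o_3 = (5.0000, 5.0000, 5.0000)
after link 4: o_4 = (1.0000, 5.0000, 5.0000)
after link 5: o_5 = (-3.0000, 5.0000, 2.0000)

-3.000 5.000 2.000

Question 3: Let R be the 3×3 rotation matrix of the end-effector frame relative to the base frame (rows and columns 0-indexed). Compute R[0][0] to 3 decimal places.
-1.000

End-effector x-axis (col 0 of R) = (-1.0000,-0.0000,0.0000)
R[0][0] = -1.0000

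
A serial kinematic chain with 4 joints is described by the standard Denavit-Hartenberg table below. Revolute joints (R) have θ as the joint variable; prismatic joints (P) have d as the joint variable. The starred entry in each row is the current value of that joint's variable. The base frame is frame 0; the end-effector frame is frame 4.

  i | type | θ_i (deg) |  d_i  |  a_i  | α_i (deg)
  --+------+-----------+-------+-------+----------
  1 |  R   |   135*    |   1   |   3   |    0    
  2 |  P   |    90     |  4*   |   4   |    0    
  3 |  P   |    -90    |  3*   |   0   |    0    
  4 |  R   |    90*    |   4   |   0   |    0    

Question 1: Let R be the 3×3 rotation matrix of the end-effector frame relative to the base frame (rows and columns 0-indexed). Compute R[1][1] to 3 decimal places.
End-effector y-axis (col 1 of R) = (0.7071,-0.7071,0.0000)
R[1][1] = -0.7071

-0.707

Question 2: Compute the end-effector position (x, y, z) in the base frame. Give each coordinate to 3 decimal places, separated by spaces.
after link 1: o_1 = (-2.1213, 2.1213, 1.0000)
after link 2: o_2 = (-4.9497, -0.7071, 5.0000)
after link 3: o_3 = (-4.9497, -0.7071, 8.0000)
after link 4: o_4 = (-4.9497, -0.7071, 12.0000)

-4.950 -0.707 12.000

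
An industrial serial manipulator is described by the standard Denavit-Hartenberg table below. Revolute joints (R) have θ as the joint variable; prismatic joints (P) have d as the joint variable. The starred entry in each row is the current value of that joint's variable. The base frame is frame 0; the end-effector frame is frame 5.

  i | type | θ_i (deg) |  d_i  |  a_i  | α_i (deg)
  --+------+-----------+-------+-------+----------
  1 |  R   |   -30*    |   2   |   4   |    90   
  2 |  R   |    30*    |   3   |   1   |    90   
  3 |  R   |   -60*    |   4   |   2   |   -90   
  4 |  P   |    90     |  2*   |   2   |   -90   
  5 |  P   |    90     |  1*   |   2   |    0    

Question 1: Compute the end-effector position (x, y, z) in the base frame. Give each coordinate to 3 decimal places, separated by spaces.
4.388 -4.998 1.018

after link 1: o_1 = (3.4641, -2.0000, 2.0000)
after link 2: o_2 = (2.7141, -5.0311, 2.5000)
after link 3: o_3 = (6.0622, -4.9641, -0.4641)
after link 4: o_4 = (5.9952, -6.0801, 2.1340)
after link 5: o_5 = (4.3881, -4.9976, 1.0179)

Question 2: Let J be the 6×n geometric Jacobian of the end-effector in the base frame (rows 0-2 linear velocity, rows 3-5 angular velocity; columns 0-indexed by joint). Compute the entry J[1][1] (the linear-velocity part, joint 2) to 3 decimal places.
-0.491

axis z_1 = (-0.5000,-0.8660,0.0000); lever o_n−o_1 = (0.9240,-2.9976,-0.9821)
cross product → J_v[:, 1] = (0.8505,-0.4910,2.2990)
J_ω[:, 1] = z_1
entry J[1][1] = -0.4910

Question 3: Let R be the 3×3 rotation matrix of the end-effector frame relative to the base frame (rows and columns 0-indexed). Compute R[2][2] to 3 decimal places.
-0.250

End-effector z-axis (col 2 of R) = (-0.8080,-0.5335,-0.2500)
R[2][2] = -0.2500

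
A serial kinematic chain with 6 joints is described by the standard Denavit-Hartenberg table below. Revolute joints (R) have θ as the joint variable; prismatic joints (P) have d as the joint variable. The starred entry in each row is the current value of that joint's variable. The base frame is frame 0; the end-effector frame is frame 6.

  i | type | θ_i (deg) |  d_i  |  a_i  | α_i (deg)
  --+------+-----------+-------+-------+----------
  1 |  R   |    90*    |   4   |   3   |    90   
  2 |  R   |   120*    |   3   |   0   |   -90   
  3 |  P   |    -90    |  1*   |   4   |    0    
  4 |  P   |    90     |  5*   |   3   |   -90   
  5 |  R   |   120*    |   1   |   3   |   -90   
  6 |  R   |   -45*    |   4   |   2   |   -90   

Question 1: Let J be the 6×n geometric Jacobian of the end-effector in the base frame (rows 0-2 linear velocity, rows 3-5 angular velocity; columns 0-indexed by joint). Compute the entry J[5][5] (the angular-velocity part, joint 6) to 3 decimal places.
-1.000

axis z_5 = (0.0000,-0.0000,-1.0000); lever o_n−o_5 = (-1.4142,1.4142,-4.0000)
cross product → J_v[:, 5] = (1.4142,1.4142,0.0000)
J_ω[:, 5] = z_5
entry J[5][5] = -1.0000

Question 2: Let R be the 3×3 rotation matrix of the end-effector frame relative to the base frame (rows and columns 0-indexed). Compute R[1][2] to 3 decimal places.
End-effector z-axis (col 2 of R) = (0.7071,0.7071,-0.0000)
R[1][2] = 0.7071

0.707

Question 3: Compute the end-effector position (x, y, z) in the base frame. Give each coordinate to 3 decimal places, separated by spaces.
after link 1: o_1 = (0.0000, 3.0000, 4.0000)
after link 2: o_2 = (3.0000, 3.0000, 4.0000)
after link 3: o_3 = (7.0000, 2.1340, 3.5000)
after link 4: o_4 = (7.0000, -3.6962, 3.5981)
after link 5: o_5 = (6.0000, -0.6962, 3.5981)
after link 6: o_6 = (4.5858, 0.7181, -0.4019)

4.586 0.718 -0.402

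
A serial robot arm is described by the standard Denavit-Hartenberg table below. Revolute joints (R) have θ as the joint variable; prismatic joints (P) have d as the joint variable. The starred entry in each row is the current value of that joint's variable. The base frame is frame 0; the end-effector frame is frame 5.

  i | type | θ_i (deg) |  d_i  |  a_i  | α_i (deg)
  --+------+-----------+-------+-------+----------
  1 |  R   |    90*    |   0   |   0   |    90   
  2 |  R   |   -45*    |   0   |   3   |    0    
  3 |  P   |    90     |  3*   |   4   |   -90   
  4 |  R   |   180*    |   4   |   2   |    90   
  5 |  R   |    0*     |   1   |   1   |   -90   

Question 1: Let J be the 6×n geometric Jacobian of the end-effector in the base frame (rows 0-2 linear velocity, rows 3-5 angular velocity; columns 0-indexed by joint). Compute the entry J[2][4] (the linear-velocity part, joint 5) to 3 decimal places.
0.707

axis z_4 = (-1.0000,0.0000,0.0000); lever o_n−o_4 = (-1.0000,-0.7071,-0.7071)
cross product → J_v[:, 4] = (0.0000,-0.7071,0.7071)
J_ω[:, 4] = z_4
entry J[2][4] = 0.7071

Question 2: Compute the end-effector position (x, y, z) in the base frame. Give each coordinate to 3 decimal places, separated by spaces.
after link 1: o_1 = (0.0000, 0.0000, 0.0000)
after link 2: o_2 = (0.0000, 2.1213, -2.1213)
after link 3: o_3 = (3.0000, 4.9497, 0.7071)
after link 4: o_4 = (3.0000, 0.7071, 2.1213)
after link 5: o_5 = (2.0000, 0.0000, 1.4142)

2.000 0.000 1.414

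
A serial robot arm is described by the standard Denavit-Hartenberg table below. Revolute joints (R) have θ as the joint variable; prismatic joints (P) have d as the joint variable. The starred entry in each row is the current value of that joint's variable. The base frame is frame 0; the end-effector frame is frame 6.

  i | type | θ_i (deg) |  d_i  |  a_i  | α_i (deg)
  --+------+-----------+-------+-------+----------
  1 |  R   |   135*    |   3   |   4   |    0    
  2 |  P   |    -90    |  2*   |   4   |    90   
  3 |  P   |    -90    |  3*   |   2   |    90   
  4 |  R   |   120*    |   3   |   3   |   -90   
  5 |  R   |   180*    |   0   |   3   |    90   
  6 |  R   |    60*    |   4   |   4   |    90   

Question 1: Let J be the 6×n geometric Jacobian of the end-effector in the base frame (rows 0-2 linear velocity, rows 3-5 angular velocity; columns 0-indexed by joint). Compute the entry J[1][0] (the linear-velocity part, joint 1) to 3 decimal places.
axis z_0 = ẑ; lever o_n−o_0 = (0.3789,6.6921,5.0000)
cross product → J_v[:, 0] = (-6.6921,0.3789,0.0000)
J_ω[:, 0] = z_0
entry J[1][0] = 0.3789

0.379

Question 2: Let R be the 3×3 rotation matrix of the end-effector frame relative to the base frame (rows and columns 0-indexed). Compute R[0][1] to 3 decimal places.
End-effector y-axis (col 1 of R) = (0.7071,0.7071,0.0000)
R[0][1] = 0.7071

0.707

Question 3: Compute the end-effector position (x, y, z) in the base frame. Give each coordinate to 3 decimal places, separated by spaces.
after link 1: o_1 = (-2.8284, 2.8284, 3.0000)
after link 2: o_2 = (0.0000, 5.6569, 5.0000)
after link 3: o_3 = (2.1213, 3.5355, 3.0000)
after link 4: o_4 = (1.8371, -0.4229, 4.5000)
after link 5: o_5 = (0.0000, 1.4142, 3.0000)
after link 6: o_6 = (0.3789, 6.6921, 5.0000)

0.379 6.692 5.000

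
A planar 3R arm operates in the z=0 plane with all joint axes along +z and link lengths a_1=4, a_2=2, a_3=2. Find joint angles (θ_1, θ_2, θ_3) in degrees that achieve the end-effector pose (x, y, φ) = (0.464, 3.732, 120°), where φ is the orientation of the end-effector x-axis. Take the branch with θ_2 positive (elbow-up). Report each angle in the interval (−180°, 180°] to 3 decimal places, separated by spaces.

wrist centre = target − a_3·(cos φ, sin φ) = (1.4640, 1.9999)
cos θ_2 = (6.1431−4²−2²)/(2·4·2) = -0.8661; θ_2 = 150.0036° (elbow-up)
β = atan2(1.9999,1.4640) = 53.7952°; ψ = atan2(0.9999,2.2679) = 23.7923°
θ_1 = β − ψ = 30.0029°
θ_3 = φ − θ_1 − θ_2 = -60.0065° (wrapped to (-180°,180°])

30.003 150.004 -60.006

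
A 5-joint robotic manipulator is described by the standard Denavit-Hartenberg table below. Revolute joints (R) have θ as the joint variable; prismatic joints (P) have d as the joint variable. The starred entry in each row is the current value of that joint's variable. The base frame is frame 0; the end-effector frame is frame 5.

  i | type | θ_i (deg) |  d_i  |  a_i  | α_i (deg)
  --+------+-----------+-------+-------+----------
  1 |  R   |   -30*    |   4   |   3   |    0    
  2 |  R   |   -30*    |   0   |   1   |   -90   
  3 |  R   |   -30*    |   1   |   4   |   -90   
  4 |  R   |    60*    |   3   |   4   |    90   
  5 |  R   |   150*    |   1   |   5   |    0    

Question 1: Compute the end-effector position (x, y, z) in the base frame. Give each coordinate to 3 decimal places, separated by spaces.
after link 1: o_1 = (2.5981, -1.5000, 4.0000)
after link 2: o_2 = (3.0981, -2.3660, 4.0000)
after link 3: o_3 = (5.6962, -4.8660, 6.0000)
after link 4: o_4 = (4.3122, -9.3971, 4.4019)
after link 5: o_5 = (8.0553, -7.3804, 1.5873)

8.055 -7.380 1.587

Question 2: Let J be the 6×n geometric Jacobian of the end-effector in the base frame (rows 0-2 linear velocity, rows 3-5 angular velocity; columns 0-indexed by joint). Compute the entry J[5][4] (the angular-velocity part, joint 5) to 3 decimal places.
0.433

axis z_4 = (0.8080,-0.3995,0.4330); lever o_n−o_4 = (3.7431,2.0167,-2.8146)
cross product → J_v[:, 4] = (0.2512,3.8950,3.1250)
J_ω[:, 4] = z_4
entry J[5][4] = 0.4330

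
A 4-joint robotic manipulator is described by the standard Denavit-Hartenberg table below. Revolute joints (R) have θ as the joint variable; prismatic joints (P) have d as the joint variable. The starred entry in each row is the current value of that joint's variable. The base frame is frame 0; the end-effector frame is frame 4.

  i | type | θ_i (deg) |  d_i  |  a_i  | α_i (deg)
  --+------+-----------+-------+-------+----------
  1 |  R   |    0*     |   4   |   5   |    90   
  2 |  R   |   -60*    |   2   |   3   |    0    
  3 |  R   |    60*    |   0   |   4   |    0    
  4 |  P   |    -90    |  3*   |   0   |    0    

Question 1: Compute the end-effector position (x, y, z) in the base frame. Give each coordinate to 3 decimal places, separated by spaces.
10.500 -5.000 1.402

after link 1: o_1 = (5.0000, 0.0000, 4.0000)
after link 2: o_2 = (6.5000, -2.0000, 1.4019)
after link 3: o_3 = (10.5000, -2.0000, 1.4019)
after link 4: o_4 = (10.5000, -5.0000, 1.4019)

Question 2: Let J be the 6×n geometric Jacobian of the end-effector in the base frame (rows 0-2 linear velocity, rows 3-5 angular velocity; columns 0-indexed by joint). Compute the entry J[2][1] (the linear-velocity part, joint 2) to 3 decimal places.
axis z_1 = (0.0000,-1.0000,0.0000); lever o_n−o_1 = (5.5000,-5.0000,-2.5981)
cross product → J_v[:, 1] = (2.5981,0.0000,5.5000)
J_ω[:, 1] = z_1
entry J[2][1] = 5.5000

5.500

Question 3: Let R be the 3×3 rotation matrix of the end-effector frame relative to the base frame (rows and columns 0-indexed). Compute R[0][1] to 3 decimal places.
1.000

End-effector y-axis (col 1 of R) = (1.0000,0.0000,0.0000)
R[0][1] = 1.0000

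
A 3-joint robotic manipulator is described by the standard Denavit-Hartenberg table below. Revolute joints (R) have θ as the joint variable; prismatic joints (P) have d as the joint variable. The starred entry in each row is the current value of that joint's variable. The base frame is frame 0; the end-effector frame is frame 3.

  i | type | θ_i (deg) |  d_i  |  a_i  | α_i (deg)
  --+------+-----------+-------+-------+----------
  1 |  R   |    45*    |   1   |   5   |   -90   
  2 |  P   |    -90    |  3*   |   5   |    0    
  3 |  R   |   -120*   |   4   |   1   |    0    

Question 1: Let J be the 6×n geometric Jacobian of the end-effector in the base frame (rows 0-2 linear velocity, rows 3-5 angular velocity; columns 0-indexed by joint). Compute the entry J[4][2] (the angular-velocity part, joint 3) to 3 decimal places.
axis z_2 = (-0.7071,0.7071,0.0000); lever o_n−o_2 = (-3.4408,2.2161,-0.5000)
cross product → J_v[:, 2] = (-0.3536,-0.3536,0.8660)
J_ω[:, 2] = z_2
entry J[4][2] = 0.7071

0.707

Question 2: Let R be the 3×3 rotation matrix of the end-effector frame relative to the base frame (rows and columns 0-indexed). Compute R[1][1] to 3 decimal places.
-0.354

End-effector y-axis (col 1 of R) = (-0.3536,-0.3536,0.8660)
R[1][1] = -0.3536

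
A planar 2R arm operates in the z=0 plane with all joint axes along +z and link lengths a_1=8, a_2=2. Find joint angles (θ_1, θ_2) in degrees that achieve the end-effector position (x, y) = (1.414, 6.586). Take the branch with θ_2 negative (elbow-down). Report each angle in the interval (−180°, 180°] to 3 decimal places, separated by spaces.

90.003 -134.994

cos θ_2 = (45.3748−8²−2²)/(2·8·2) = -0.7070; θ_2 = -134.9944° (elbow-down)
β = atan2(6.5860,1.4140) = 77.8827°; ψ = atan2(-1.4144,6.5859) = -12.1204°
θ_1 = β − ψ = 90.0031°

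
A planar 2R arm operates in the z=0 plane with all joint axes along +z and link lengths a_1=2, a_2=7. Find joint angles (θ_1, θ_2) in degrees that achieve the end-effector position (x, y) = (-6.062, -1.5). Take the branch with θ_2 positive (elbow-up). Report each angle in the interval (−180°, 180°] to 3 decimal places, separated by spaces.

89.995 120.005

cos θ_2 = (38.9978−2²−7²)/(2·2·7) = -0.5001; θ_2 = 120.0051° (elbow-up)
β = atan2(-1.5000,-6.0620) = -166.1017°; ψ = atan2(6.0619,-1.5005) = 103.9034°
θ_1 = β − ψ = -270.0051°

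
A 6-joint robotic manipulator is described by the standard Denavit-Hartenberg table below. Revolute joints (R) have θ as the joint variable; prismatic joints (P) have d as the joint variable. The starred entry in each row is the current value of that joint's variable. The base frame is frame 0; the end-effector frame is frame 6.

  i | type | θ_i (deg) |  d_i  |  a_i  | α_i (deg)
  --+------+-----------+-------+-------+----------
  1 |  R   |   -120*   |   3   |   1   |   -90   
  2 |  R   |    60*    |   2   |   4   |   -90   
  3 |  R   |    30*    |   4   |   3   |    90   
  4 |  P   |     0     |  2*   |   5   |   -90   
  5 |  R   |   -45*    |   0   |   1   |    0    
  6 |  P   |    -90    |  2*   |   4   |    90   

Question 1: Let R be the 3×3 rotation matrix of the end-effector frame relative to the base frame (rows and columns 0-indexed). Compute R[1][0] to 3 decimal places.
End-effector x-axis (col 0 of R) = (0.9012,-0.3709,0.2241)
R[1][0] = -0.3709

-0.371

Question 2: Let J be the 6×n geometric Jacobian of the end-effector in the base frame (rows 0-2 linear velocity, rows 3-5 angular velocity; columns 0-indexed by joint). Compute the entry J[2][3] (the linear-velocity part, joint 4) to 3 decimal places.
-0.433

prismatic axis z_3 = (0.6250,-0.6495,-0.4330)
J_v[:, 3] = z_3; J_ω[:, 3] = (0,0,0)
entry J[2][3] = -0.4330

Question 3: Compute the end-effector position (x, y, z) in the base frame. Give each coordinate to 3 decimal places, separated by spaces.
after link 1: o_1 = (-0.5000, -0.8660, 3.0000)
after link 2: o_2 = (0.2321, -3.5981, -0.4641)
after link 3: o_3 = (0.0155, -0.9731, -4.7141)
after link 4: o_4 = (-1.9821, -2.8971, -9.3301)
after link 5: o_5 = (-1.9994, -3.4448, -10.1666)
after link 6: o_6 = (2.4715, -3.4283, -10.2701)

2.472 -3.428 -10.270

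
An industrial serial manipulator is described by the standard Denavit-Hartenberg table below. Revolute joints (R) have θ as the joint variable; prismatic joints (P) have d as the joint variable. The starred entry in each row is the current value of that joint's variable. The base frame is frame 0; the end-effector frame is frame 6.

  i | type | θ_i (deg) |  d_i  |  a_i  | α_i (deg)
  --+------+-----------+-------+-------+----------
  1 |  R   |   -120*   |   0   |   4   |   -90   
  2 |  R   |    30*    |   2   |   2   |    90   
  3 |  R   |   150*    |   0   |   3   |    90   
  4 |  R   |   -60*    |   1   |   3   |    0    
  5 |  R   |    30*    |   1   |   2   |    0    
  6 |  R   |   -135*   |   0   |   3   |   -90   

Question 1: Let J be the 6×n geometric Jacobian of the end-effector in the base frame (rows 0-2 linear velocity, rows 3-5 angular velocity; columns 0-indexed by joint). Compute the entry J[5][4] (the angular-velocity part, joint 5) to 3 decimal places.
-0.250

axis z_4 = (0.5335,-0.8080,-0.2500); lever o_n−o_4 = (0.0357,-0.5045,-2.2932)
cross product → J_v[:, 4] = (1.7268,1.2145,-0.2403)
J_ω[:, 4] = z_4
entry J[5][4] = -0.2500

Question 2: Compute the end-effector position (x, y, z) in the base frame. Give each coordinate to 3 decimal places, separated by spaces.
3.721 -4.354 -3.845

after link 1: o_1 = (-2.0000, -3.4641, 0.0000)
after link 2: o_2 = (-1.1340, -5.9641, -1.0000)
after link 3: o_3 = (1.2901, -4.7655, 0.2990)
after link 4: o_4 = (3.6851, -3.8493, -1.5514)
after link 5: o_5 = (5.8681, -3.5323, -1.9175)
after link 6: o_6 = (3.7208, -4.3538, -3.8447)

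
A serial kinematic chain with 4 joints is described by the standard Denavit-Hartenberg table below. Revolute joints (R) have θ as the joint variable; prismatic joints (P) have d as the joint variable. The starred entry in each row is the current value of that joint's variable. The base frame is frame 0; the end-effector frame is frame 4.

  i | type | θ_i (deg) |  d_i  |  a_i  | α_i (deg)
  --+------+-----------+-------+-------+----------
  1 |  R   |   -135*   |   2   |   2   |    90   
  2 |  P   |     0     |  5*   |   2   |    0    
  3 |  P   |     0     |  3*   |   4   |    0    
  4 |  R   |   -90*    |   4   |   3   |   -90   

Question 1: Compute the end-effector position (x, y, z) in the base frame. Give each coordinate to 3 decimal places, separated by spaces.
after link 1: o_1 = (-1.4142, -1.4142, 2.0000)
after link 2: o_2 = (-6.3640, 0.7071, 2.0000)
after link 3: o_3 = (-11.3137, -0.0000, 2.0000)
after link 4: o_4 = (-14.1421, 2.8284, -1.0000)

-14.142 2.828 -1.000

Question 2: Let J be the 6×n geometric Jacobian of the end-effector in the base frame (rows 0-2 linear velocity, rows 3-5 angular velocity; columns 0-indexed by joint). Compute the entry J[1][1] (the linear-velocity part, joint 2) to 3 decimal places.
0.707

prismatic axis z_1 = (-0.7071,0.7071,0.0000)
J_v[:, 1] = z_1; J_ω[:, 1] = (0,0,0)
entry J[1][1] = 0.7071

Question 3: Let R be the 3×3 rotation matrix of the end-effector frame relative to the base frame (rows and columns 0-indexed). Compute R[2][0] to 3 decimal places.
End-effector x-axis (col 0 of R) = (-0.0000,-0.0000,-1.0000)
R[2][0] = -1.0000

-1.000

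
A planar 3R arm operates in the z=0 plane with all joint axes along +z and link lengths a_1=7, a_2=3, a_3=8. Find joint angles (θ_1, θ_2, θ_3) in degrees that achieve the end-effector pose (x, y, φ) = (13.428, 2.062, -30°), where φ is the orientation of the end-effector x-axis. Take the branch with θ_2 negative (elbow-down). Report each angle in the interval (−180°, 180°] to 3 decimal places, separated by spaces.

60.002 -60.008 -29.994

wrist centre = target − a_3·(cos φ, sin φ) = (6.4998, 6.0620)
cos θ_2 = (78.9952−7²−3²)/(2·7·3) = 0.4999; θ_2 = -60.0076° (elbow-down)
β = atan2(6.0620,6.4998) = 43.0040°; ψ = atan2(-2.5983,8.4997) = -16.9980°
θ_1 = β − ψ = 60.0019°
θ_3 = φ − θ_1 − θ_2 = -29.9944° (wrapped to (-180°,180°])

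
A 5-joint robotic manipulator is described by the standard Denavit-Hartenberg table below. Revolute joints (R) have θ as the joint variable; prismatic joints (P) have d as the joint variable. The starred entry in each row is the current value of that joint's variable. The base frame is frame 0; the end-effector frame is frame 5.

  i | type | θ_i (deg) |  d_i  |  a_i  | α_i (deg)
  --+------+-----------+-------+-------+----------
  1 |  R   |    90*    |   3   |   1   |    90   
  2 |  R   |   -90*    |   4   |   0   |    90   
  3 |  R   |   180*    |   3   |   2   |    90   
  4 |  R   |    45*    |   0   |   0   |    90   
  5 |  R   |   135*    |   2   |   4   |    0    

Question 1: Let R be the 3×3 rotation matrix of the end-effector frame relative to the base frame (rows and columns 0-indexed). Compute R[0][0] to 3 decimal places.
0.707

End-effector x-axis (col 0 of R) = (0.7071,0.5000,-0.5000)
R[0][0] = 0.7071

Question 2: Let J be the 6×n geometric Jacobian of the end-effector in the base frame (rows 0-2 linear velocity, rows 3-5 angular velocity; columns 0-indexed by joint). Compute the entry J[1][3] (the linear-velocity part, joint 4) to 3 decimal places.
axis z_3 = (1.0000,-0.0000,-0.0000); lever o_n−o_3 = (2.8284,3.4142,-0.5858)
cross product → J_v[:, 3] = (0.0000,0.5858,3.4142)
J_ω[:, 3] = z_3
entry J[1][3] = 0.5858

0.586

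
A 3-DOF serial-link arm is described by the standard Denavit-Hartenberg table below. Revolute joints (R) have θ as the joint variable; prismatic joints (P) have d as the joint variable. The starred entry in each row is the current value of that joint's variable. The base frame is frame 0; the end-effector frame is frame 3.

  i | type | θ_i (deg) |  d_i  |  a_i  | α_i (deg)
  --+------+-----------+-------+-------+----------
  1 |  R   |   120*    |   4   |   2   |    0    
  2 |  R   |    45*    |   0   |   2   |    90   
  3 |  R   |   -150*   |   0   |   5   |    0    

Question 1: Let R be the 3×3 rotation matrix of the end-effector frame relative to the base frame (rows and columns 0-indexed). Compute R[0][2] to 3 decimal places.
0.259

End-effector z-axis (col 2 of R) = (0.2588,0.9659,0.0000)
R[0][2] = 0.2588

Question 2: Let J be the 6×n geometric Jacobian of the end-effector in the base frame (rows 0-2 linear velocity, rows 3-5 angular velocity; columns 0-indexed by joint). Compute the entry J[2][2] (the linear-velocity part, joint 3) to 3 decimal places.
axis z_2 = (0.2588,0.9659,0.0000); lever o_n−o_2 = (4.1826,-1.1207,-2.5000)
cross product → J_v[:, 2] = (-2.4148,0.6470,-4.3301)
J_ω[:, 2] = z_2
entry J[2][2] = -4.3301

-4.330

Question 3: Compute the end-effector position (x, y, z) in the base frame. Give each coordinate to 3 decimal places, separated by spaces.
1.251 1.129 1.500

after link 1: o_1 = (-1.0000, 1.7321, 4.0000)
after link 2: o_2 = (-2.9319, 2.2497, 4.0000)
after link 3: o_3 = (1.2507, 1.1290, 1.5000)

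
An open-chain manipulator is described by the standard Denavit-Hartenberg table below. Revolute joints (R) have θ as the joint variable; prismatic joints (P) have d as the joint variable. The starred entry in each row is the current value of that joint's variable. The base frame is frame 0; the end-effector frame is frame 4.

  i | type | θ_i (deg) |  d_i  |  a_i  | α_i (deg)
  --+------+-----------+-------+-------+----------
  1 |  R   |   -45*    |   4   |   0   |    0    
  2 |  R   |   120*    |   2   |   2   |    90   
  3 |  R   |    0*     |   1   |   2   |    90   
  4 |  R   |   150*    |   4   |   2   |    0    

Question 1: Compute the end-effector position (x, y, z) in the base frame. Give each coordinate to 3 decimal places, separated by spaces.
after link 1: o_1 = (0.0000, 0.0000, 4.0000)
after link 2: o_2 = (0.5176, 1.9319, 6.0000)
after link 3: o_3 = (2.0012, 3.6049, 6.0000)
after link 4: o_4 = (2.5188, 1.6730, 2.0000)

2.519 1.673 2.000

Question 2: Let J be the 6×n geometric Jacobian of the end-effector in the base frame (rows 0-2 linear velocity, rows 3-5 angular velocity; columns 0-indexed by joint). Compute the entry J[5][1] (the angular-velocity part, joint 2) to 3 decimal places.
1.000

axis z_1 = (0.0000,0.0000,1.0000); lever o_n−o_1 = (2.5188,1.6730,-2.0000)
cross product → J_v[:, 1] = (-1.6730,2.5188,0.0000)
J_ω[:, 1] = z_1
entry J[5][1] = 1.0000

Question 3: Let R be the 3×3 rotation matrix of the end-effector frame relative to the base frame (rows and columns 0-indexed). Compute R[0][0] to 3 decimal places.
0.259

End-effector x-axis (col 0 of R) = (0.2588,-0.9659,0.0000)
R[0][0] = 0.2588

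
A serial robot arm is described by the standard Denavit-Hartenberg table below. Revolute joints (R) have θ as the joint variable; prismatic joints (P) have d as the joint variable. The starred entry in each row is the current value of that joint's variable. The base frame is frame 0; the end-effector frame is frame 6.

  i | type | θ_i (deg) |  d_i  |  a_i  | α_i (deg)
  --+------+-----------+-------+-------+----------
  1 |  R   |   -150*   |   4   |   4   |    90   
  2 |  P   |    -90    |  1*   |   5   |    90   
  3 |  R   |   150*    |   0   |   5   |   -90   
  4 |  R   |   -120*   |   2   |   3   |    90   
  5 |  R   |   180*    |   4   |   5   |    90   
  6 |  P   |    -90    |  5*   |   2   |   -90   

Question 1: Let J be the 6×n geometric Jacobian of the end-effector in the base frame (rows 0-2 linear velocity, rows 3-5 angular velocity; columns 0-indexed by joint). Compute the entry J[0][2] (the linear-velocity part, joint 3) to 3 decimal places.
3.598

axis z_2 = (0.8660,0.5000,-0.0000); lever o_n−o_2 = (-0.4019,-4.7679,7.1962)
cross product → J_v[:, 2] = (3.5981,-6.2321,-3.9282)
J_ω[:, 2] = z_2
entry J[0][2] = 3.5981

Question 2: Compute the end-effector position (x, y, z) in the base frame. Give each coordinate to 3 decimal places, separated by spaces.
after link 1: o_1 = (-3.4641, -2.0000, 4.0000)
after link 2: o_2 = (-3.9641, -1.1340, -1.0000)
after link 3: o_3 = (-5.2141, 1.0311, 3.3301)
after link 4: o_4 = (-1.7231, 0.1806, 3.0311)
after link 5: o_5 = (-6.9641, -3.4019, 2.1962)
after link 6: o_6 = (-4.3660, -5.9019, 6.1962)

-4.366 -5.902 6.196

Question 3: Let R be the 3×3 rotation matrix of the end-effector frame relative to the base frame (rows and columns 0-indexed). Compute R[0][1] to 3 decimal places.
-0.433

End-effector y-axis (col 1 of R) = (-0.4330,0.7500,-0.5000)
R[0][1] = -0.4330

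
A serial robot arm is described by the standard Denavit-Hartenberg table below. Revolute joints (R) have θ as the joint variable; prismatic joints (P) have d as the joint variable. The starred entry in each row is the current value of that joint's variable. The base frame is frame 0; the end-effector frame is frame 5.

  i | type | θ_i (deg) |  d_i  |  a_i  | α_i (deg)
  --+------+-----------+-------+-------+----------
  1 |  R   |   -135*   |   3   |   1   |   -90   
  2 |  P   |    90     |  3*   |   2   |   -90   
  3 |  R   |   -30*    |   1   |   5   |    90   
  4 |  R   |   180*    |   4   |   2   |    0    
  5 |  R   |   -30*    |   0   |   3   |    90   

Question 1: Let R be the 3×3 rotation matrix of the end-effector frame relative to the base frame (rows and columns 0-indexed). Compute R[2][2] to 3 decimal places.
End-effector z-axis (col 2 of R) = (0.7891,0.4356,-0.4330)
R[2][2] = -0.4330

-0.433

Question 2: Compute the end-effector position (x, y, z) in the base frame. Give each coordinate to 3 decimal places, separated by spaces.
after link 1: o_1 = (-0.7071, -0.7071, 3.0000)
after link 2: o_2 = (1.4142, -2.8284, 1.0000)
after link 3: o_3 = (3.8891, -3.8891, -3.3301)
after link 4: o_4 = (5.6315, -5.6315, 0.4019)
after link 5: o_5 = (5.7736, -3.6523, 2.6519)

5.774 -3.652 2.652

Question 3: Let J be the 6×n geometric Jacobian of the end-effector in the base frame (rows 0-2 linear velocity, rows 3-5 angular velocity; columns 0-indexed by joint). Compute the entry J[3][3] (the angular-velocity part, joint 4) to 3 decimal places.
0.612

axis z_3 = (0.6124,-0.6124,0.5000); lever o_n−o_3 = (1.8845,0.2368,5.9821)
cross product → J_v[:, 3] = (-3.7817,-2.7210,1.2990)
J_ω[:, 3] = z_3
entry J[3][3] = 0.6124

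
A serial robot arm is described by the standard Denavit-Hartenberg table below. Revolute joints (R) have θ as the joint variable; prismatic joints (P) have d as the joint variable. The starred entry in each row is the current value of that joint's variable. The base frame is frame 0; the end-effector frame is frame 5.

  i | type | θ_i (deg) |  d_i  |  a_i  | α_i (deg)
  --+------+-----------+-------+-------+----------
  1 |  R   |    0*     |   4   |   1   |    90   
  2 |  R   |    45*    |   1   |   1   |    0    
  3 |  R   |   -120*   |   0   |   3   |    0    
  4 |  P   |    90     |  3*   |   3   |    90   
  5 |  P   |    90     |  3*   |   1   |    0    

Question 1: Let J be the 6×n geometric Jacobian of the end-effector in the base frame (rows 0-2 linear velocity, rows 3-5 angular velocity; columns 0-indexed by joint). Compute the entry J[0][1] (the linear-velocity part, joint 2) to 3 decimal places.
4.312

axis z_1 = (0.0000,-1.0000,0.0000); lever o_n−o_1 = (5.1578,-5.0000,-4.3120)
cross product → J_v[:, 1] = (4.3120,0.0000,5.1578)
J_ω[:, 1] = z_1
entry J[0][1] = 4.3120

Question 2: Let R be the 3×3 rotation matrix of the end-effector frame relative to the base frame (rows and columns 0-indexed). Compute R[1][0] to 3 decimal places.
-1.000

End-effector x-axis (col 0 of R) = (0.0000,-1.0000,0.0000)
R[1][0] = -1.0000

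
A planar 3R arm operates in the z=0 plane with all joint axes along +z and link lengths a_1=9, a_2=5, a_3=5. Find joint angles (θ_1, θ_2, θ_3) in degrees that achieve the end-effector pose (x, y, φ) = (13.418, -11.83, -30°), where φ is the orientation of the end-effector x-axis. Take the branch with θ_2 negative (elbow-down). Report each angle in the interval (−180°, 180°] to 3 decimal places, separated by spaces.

wrist centre = target − a_3·(cos φ, sin φ) = (9.0879, -9.3300)
cos θ_2 = (169.6383−9²−5²)/(2·9·5) = 0.7071; θ_2 = -45.0011° (elbow-down)
β = atan2(-9.3300,9.0879) = -45.7532°; ψ = atan2(-3.5356,12.5355) = -15.7510°
θ_1 = β − ψ = -30.0022°
θ_3 = φ − θ_1 − θ_2 = 45.0033° (wrapped to (-180°,180°])

-30.002 -45.001 45.003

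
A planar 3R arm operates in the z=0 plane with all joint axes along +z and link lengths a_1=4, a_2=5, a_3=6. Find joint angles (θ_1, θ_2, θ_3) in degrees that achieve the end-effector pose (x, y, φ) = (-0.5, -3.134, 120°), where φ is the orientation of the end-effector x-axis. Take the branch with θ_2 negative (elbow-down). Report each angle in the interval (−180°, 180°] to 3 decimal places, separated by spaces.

-56.590 -29.999 -153.411

wrist centre = target − a_3·(cos φ, sin φ) = (2.5000, -8.3302)
cos θ_2 = (75.6414−4²−5²)/(2·4·5) = 0.8660; θ_2 = -29.9988° (elbow-down)
β = atan2(-8.3302,2.5000) = -73.2947°; ψ = atan2(-2.4999,8.3302) = -16.7046°
θ_1 = β − ψ = -56.5901°
θ_3 = φ − θ_1 − θ_2 = -153.4111° (wrapped to (-180°,180°])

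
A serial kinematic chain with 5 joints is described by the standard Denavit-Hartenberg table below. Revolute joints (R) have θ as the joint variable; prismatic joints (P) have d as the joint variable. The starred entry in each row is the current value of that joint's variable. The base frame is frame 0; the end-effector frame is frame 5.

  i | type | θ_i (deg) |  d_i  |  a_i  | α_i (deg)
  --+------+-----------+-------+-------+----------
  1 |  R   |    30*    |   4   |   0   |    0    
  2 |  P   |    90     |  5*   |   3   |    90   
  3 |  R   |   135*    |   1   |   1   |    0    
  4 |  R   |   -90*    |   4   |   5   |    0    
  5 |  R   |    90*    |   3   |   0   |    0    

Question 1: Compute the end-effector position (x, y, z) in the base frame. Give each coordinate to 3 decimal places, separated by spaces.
after link 1: o_1 = (0.0000, 0.0000, 4.0000)
after link 2: o_2 = (-1.5000, 2.5981, 9.0000)
after link 3: o_3 = (-0.2804, 2.4857, 9.7071)
after link 4: o_4 = (1.4159, 7.5476, 13.2426)
after link 5: o_5 = (4.0140, 9.0476, 13.2426)

4.014 9.048 13.243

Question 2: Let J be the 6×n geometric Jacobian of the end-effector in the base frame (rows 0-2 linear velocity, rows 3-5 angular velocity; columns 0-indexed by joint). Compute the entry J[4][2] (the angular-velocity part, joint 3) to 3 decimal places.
axis z_2 = (0.8660,0.5000,0.0000); lever o_n−o_2 = (5.5140,6.4495,4.2426)
cross product → J_v[:, 2] = (2.1213,-3.6742,2.8284)
J_ω[:, 2] = z_2
entry J[4][2] = 0.5000

0.500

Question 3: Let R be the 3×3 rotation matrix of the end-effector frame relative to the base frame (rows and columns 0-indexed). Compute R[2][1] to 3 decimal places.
-0.707

End-effector y-axis (col 1 of R) = (0.3536,-0.6124,-0.7071)
R[2][1] = -0.7071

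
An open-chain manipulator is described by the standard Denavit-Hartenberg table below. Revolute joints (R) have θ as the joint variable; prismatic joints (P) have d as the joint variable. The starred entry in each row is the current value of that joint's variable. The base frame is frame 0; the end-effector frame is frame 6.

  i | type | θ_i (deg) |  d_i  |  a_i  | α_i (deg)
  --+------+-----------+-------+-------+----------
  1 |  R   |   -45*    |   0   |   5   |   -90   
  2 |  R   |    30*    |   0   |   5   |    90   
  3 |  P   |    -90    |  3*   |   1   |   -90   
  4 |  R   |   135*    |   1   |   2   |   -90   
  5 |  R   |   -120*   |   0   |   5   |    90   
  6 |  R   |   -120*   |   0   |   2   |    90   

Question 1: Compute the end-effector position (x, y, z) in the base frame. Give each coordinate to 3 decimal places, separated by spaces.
8.386 -11.532 -3.195

after link 1: o_1 = (3.5355, -3.5355, 0.0000)
after link 2: o_2 = (6.5974, -6.5974, -2.5000)
after link 3: o_3 = (6.9509, -8.3652, 0.0981)
after link 4: o_4 = (8.0633, -7.4775, -1.6267)
after link 5: o_5 = (10.0900, -12.0042, -2.2608)
after link 6: o_6 = (8.3856, -11.5319, -3.1946)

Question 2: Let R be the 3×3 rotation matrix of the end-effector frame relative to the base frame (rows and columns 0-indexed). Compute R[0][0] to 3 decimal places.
End-effector x-axis (col 0 of R) = (-0.8522,0.2362,-0.4669)
R[0][0] = -0.8522

-0.852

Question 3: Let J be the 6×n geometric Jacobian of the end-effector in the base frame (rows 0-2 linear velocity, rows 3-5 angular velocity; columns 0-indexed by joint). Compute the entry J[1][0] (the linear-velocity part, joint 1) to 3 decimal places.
axis z_0 = ẑ; lever o_n−o_0 = (8.3856,-11.5319,-3.1946)
cross product → J_v[:, 0] = (11.5319,8.3856,-0.0000)
J_ω[:, 0] = z_0
entry J[1][0] = 8.3856

8.386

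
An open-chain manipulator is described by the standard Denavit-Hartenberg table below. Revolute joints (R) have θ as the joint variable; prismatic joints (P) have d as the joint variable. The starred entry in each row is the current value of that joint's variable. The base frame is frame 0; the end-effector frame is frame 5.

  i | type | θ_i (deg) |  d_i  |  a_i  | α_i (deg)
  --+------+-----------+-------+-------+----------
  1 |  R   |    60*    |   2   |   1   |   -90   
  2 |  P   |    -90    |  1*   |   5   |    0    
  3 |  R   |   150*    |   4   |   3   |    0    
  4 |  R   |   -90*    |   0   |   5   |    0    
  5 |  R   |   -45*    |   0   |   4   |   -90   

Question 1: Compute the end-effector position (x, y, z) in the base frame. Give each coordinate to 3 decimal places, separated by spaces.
after link 1: o_1 = (0.5000, 0.8660, 2.0000)
after link 2: o_2 = (-0.3660, 1.3660, 7.0000)
after link 3: o_3 = (-3.0801, 4.6651, 4.4019)
after link 4: o_4 = (-0.9151, 8.4151, 6.9019)
after link 5: o_5 = (-0.3974, 9.3116, 10.7656)

-0.397 9.312 10.766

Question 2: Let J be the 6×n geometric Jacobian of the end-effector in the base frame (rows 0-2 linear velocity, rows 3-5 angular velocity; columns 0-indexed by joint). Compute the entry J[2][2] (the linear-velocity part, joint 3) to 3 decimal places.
-6.865

axis z_2 = (-0.8660,0.5000,0.0000); lever o_n−o_2 = (-0.0314,7.9456,3.7656)
cross product → J_v[:, 2] = (1.8828,3.2611,-6.8654)
J_ω[:, 2] = z_2
entry J[2][2] = -6.8654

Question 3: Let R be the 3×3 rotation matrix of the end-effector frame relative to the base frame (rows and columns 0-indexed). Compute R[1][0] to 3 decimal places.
0.224

End-effector x-axis (col 0 of R) = (0.1294,0.2241,0.9659)
R[1][0] = 0.2241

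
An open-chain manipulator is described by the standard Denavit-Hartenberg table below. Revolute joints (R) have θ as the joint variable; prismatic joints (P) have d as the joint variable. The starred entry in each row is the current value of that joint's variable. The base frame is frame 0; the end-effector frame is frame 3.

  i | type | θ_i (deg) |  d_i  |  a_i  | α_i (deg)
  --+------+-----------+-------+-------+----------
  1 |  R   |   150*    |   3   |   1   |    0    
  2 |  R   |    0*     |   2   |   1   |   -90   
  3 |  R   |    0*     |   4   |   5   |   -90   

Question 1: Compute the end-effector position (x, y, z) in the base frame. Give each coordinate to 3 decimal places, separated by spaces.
after link 1: o_1 = (-0.8660, 0.5000, 3.0000)
after link 2: o_2 = (-1.7321, 1.0000, 5.0000)
after link 3: o_3 = (-8.0622, 0.0359, 5.0000)

-8.062 0.036 5.000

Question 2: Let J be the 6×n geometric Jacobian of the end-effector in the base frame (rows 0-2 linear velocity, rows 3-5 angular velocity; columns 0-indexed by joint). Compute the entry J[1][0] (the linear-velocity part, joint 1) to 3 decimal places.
-8.062

axis z_0 = ẑ; lever o_n−o_0 = (-8.0622,0.0359,5.0000)
cross product → J_v[:, 0] = (-0.0359,-8.0622,0.0000)
J_ω[:, 0] = z_0
entry J[1][0] = -8.0622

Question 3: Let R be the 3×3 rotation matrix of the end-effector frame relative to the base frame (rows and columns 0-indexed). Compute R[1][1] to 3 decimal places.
End-effector y-axis (col 1 of R) = (0.5000,0.8660,-0.0000)
R[1][1] = 0.8660

0.866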